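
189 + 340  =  529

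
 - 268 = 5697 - 5965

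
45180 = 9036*5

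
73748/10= 7374 + 4/5=7374.80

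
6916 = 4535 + 2381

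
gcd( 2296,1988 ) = 28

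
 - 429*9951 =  - 4268979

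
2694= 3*898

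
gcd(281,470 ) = 1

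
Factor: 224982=2^1*3^2*29^1*431^1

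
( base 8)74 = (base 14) 44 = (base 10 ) 60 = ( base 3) 2020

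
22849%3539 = 1615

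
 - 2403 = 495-2898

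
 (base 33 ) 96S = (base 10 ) 10027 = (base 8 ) 23453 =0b10011100101011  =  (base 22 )KFH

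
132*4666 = 615912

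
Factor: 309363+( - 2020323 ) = - 1710960 = - 2^4 * 3^1* 5^1*7129^1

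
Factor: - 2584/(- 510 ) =2^2*3^(-1 ) *5^( - 1) * 19^1 = 76/15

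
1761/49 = 1761/49 = 35.94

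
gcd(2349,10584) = 27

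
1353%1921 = 1353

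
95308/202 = 471 + 83/101 = 471.82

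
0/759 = 0= 0.00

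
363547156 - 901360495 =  - 537813339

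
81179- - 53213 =134392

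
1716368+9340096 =11056464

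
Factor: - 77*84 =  - 6468 = - 2^2*3^1*7^2*11^1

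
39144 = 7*5592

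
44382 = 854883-810501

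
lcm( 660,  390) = 8580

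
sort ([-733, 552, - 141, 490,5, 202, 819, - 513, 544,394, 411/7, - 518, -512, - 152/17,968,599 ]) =[-733, - 518, - 513, - 512, - 141, - 152/17, 5 , 411/7, 202, 394,490,544, 552,599 , 819, 968 ] 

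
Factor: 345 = 3^1*5^1*23^1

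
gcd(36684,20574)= 18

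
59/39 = 1+20/39=1.51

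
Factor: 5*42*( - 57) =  - 2^1 * 3^2*5^1 * 7^1*19^1 = -11970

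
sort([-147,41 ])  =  [ - 147, 41] 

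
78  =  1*78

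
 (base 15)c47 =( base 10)2767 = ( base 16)ACF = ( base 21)65G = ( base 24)4j7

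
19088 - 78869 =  - 59781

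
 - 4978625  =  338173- 5316798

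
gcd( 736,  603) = 1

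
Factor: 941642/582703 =2^1*11^( - 1 ) * 13^1*36217^1*52973^(-1)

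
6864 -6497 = 367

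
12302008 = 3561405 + 8740603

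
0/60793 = 0 = 0.00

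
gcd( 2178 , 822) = 6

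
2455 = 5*491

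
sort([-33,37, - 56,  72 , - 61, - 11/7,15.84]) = [ - 61, - 56 , - 33, - 11/7, 15.84,37,72]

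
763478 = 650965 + 112513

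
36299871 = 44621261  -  8321390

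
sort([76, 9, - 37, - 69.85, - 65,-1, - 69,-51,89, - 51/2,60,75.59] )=[ - 69.85,-69, - 65,  -  51,-37, - 51/2, - 1,9, 60, 75.59, 76, 89 ]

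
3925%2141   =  1784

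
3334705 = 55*60631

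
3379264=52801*64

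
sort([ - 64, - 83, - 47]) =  [ - 83, - 64, - 47]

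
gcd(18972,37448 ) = 124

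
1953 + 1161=3114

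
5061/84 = 241/4 = 60.25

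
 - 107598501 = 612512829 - 720111330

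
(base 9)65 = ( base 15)3E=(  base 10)59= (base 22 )2f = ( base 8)73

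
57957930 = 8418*6885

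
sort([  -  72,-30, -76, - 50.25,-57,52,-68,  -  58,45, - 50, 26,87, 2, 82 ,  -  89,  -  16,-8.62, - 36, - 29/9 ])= [-89,-76, -72,  -  68,-58, - 57, - 50.25, - 50,-36,-30, - 16 , - 8.62, - 29/9,2,26,45,52,82,87 ]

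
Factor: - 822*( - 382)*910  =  2^3*3^1*5^1*7^1*13^1  *137^1*191^1 = 285743640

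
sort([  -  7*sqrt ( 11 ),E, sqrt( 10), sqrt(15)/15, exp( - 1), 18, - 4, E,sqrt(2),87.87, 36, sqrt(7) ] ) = [ - 7*sqrt( 11 ), - 4,sqrt(15 )/15,exp( -1 ), sqrt(2),sqrt(7 ),E, E , sqrt(10), 18,36, 87.87]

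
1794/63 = 28 + 10/21 = 28.48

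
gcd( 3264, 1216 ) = 64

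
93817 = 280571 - 186754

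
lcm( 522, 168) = 14616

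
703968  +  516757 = 1220725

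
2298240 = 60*38304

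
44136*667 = 29438712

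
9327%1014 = 201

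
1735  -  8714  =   - 6979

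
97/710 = 97/710 = 0.14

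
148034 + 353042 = 501076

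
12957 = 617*21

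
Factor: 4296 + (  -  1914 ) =2382 = 2^1*3^1*397^1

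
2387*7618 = 18184166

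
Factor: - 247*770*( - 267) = 50780730 =2^1 * 3^1*5^1*7^1*11^1*13^1*19^1*89^1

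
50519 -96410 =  - 45891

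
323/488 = 323/488= 0.66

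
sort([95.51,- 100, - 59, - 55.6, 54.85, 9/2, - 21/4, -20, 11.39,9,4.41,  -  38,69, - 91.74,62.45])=[  -  100, - 91.74, - 59, - 55.6, - 38, - 20, - 21/4 , 4.41,9/2,9,11.39,54.85,62.45,69,95.51] 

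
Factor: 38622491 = 1091^1*35401^1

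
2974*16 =47584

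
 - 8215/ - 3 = 2738 + 1/3 = 2738.33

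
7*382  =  2674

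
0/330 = 0 = 0.00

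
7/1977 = 7/1977 = 0.00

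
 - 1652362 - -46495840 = 44843478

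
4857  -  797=4060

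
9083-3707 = 5376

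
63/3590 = 63/3590=0.02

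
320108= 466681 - 146573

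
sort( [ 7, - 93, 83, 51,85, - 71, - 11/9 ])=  [ - 93,-71, - 11/9, 7, 51, 83, 85] 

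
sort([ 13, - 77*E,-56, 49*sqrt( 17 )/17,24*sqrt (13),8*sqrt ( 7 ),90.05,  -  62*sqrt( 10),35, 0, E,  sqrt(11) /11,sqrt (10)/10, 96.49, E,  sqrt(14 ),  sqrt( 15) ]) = [-77*E , -62*sqrt( 10 ),-56, 0,sqrt( 11 )/11, sqrt(10)/10,  E,E , sqrt( 14 ), sqrt(15), 49*sqrt( 17)/17, 13, 8*sqrt( 7 ),35, 24*sqrt( 13 ), 90.05, 96.49] 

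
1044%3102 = 1044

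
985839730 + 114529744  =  1100369474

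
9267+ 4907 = 14174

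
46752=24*1948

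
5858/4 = 2929/2 =1464.50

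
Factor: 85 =5^1*17^1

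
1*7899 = 7899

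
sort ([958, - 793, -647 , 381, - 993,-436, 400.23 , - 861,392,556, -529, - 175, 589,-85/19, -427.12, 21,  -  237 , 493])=[ - 993, -861, - 793, - 647,  -  529, - 436 ,-427.12,- 237, - 175,-85/19, 21,381,392,400.23, 493 , 556, 589,958]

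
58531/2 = 58531/2= 29265.50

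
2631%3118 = 2631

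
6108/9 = 678+2/3 = 678.67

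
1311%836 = 475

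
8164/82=99 + 23/41  =  99.56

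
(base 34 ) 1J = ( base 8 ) 65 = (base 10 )53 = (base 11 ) 49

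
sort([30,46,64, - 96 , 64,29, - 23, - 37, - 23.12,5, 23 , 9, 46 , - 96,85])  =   [ - 96 , - 96, - 37, - 23.12, - 23,5,9 , 23, 29,30, 46, 46,64,64,85]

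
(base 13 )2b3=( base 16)1E4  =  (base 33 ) em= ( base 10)484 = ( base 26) ig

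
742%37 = 2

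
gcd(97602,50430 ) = 6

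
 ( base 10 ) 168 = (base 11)143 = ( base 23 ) 77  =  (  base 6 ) 440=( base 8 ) 250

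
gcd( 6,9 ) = 3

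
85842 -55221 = 30621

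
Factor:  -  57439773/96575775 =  - 3^3*5^(-2) * 337^(  -  1 )*577^1* 1229^1*3821^ ( - 1 ) = -19146591/32191925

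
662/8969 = 662/8969 = 0.07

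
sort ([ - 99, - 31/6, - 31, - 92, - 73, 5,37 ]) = [-99, - 92,-73,  -  31,-31/6, 5, 37] 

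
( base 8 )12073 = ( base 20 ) CIJ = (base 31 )5c2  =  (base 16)143b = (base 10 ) 5179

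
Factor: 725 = 5^2*29^1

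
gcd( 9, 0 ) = 9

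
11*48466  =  533126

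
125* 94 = 11750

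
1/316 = 1/316 =0.00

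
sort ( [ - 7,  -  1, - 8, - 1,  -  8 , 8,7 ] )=[ - 8 , - 8,  -  7, - 1, - 1, 7,8] 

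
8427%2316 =1479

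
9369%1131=321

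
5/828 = 5/828 = 0.01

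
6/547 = 6/547=0.01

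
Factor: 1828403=43^1*101^1 * 421^1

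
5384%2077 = 1230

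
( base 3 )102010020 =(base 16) 1faa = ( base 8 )17652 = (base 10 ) 8106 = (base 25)CO6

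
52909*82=4338538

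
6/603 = 2/201 = 0.01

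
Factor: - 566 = - 2^1 * 283^1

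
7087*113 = 800831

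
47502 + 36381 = 83883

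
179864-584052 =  - 404188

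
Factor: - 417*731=  -  3^1*17^1*43^1*139^1 = - 304827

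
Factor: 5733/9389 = 3^2*7^2 * 13^1 * 41^ (-1)*229^(-1 )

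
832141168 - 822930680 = 9210488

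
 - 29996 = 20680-50676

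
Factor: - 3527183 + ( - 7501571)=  - 11028754  =  - 2^1*11^1*41^1*12227^1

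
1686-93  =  1593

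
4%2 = 0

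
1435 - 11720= - 10285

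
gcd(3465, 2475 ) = 495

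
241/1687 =1/7=0.14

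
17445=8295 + 9150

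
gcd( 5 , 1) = 1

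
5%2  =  1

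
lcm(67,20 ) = 1340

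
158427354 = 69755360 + 88671994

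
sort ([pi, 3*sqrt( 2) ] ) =[ pi,3*sqrt(2 ) ]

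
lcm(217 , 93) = 651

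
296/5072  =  37/634  =  0.06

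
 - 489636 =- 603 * 812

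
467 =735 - 268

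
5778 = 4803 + 975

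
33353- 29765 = 3588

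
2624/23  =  2624/23 = 114.09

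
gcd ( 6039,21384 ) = 99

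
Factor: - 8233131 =-3^1*47^1*58391^1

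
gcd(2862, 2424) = 6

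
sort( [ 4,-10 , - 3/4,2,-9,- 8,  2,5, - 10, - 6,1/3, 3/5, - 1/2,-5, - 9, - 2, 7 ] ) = [ - 10, - 10, - 9, - 9,-8, - 6,- 5, - 2, - 3/4, - 1/2, 1/3 , 3/5, 2,  2, 4 , 5,7 ]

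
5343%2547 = 249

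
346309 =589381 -243072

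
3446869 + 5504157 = 8951026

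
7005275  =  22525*311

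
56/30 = 28/15  =  1.87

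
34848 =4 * 8712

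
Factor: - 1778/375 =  - 2^1*3^ (-1 )*5^(-3 )*7^1*127^1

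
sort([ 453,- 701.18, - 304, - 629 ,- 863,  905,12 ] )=[ - 863, -701.18, - 629,  -  304, 12, 453,905]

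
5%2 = 1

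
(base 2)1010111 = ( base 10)87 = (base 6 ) 223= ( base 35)2h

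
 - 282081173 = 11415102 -293496275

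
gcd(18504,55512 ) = 18504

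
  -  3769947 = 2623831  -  6393778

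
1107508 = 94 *11782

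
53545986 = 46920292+6625694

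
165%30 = 15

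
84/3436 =21/859 = 0.02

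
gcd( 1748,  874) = 874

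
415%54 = 37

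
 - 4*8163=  - 32652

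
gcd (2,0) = 2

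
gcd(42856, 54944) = 8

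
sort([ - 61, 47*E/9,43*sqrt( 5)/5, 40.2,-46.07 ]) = [ - 61, - 46.07 , 47*E/9,43*sqrt(5)/5, 40.2 ] 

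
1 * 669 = 669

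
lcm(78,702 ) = 702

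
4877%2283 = 311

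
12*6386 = 76632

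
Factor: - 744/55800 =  - 1/75 = - 3^( - 1 )*5^( - 2 ) 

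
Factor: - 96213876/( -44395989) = 265052/122303 = 2^2* 19^( - 1 )*23^1 * 41^ (  -  1)  *43^1*67^1*157^( - 1)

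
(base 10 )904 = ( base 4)32020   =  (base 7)2431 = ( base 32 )s8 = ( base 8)1610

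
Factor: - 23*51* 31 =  - 3^1*17^1*23^1*31^1=-36363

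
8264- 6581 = 1683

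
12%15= 12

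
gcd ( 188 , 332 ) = 4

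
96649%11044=8297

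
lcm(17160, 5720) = 17160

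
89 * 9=801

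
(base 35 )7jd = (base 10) 9253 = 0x2425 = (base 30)a8d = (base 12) 5431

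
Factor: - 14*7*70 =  - 6860= - 2^2 * 5^1 * 7^3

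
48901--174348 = 223249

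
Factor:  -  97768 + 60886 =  - 2^1 * 3^3*683^1 = - 36882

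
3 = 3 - 0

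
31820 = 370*86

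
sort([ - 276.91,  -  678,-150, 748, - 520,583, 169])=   [ - 678, - 520, - 276.91, - 150,169, 583,748]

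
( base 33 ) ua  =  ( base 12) 6B4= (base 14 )516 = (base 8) 1750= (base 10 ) 1000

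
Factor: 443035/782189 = 5^1*88607^1*782189^( - 1) 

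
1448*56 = 81088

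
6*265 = 1590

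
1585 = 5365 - 3780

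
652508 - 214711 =437797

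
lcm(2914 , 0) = 0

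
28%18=10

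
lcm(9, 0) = 0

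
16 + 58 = 74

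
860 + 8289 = 9149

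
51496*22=1132912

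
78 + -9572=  - 9494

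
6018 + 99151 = 105169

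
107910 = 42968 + 64942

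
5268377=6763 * 779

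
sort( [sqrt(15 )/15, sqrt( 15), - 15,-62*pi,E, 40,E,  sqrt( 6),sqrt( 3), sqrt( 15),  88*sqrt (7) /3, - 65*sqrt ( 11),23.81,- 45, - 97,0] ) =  [ - 65*sqrt( 11 ), - 62 * pi, - 97, -45, - 15,0,sqrt ( 15 )/15,sqrt( 3), sqrt (6), E, E,sqrt( 15),sqrt(15),23.81,40,88*sqrt( 7)/3 ]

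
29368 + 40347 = 69715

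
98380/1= 98380 = 98380.00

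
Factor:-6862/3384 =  - 73/36 = - 2^ (  -  2) *3^( - 2) * 73^1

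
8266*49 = 405034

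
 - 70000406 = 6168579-76168985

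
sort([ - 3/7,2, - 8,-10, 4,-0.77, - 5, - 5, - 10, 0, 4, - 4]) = [-10, - 10, - 8,-5, -5, - 4, - 0.77, -3/7,0,2,4, 4 ] 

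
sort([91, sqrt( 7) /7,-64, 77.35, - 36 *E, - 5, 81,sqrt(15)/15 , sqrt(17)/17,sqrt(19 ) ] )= [ - 36 * E, - 64, - 5 , sqrt( 17)/17 , sqrt(15)/15,sqrt(7)/7,  sqrt (19), 77.35,81,91 ] 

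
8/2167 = 8/2167=0.00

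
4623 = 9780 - 5157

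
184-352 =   -  168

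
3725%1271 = 1183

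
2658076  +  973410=3631486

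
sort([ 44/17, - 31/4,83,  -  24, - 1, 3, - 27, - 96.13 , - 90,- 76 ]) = [ - 96.13, - 90, - 76, - 27, - 24, - 31/4 , - 1,44/17, 3,  83 ] 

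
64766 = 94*689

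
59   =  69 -10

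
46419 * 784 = 36392496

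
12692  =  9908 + 2784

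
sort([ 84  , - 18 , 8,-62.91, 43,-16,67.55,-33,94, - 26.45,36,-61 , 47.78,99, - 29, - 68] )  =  [ - 68, - 62.91,-61,-33,-29, - 26.45, - 18,-16, 8,36,43,47.78 , 67.55,84,  94,99 ]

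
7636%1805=416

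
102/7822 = 51/3911 = 0.01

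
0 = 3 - 3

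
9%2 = 1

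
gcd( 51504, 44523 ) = 3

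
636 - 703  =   - 67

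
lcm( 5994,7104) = 191808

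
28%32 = 28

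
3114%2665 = 449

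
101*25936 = 2619536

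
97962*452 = 44278824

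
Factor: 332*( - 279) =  - 92628 = - 2^2*3^2*31^1*83^1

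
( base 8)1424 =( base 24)18K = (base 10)788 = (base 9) 1065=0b1100010100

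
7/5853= 7/5853 = 0.00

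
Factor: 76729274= 2^1*71^1*540347^1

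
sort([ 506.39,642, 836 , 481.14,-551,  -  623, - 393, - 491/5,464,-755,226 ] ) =[ - 755, - 623, - 551,-393, - 491/5, 226, 464,  481.14, 506.39, 642, 836 ] 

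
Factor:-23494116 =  - 2^2 * 3^1*733^1*2671^1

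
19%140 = 19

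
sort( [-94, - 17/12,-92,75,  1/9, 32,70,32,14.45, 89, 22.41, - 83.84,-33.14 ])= [ - 94  , - 92, - 83.84,-33.14,-17/12,  1/9, 14.45,22.41, 32, 32,70 , 75, 89]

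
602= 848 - 246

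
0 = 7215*0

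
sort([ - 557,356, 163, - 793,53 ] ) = [ - 793,  -  557,53,  163 , 356 ]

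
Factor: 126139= 13^1 * 31^1*313^1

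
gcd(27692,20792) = 92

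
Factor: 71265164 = 2^2*883^1*20177^1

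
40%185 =40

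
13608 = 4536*3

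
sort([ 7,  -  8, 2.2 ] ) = [  -  8, 2.2, 7]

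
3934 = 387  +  3547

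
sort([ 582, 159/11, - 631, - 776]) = [ - 776,-631,159/11,582 ]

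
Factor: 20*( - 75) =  - 2^2 * 3^1*5^3 = - 1500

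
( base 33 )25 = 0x47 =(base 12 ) 5b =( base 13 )56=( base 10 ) 71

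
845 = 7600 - 6755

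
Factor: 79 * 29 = 29^1* 79^1 = 2291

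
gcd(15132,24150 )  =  6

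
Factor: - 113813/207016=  - 497/904=-  2^ (  -  3 )*7^1*71^1*113^( - 1)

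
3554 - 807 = 2747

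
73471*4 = 293884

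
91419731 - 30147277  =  61272454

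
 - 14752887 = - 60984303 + 46231416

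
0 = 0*845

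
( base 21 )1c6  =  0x2bb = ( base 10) 699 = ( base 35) JY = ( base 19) 1HF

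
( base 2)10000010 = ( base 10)130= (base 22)5K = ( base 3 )11211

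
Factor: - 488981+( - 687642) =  - 7^1*168089^1 = -1176623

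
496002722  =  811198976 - 315196254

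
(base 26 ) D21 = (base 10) 8841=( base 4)2022021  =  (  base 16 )2289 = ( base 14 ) 3317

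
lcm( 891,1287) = 11583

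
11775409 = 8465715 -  - 3309694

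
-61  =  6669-6730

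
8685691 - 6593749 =2091942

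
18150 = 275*66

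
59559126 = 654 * 91069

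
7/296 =7/296= 0.02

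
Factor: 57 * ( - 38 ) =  - 2166 = - 2^1*3^1*19^2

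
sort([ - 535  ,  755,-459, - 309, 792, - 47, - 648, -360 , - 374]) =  [ - 648, - 535, - 459, - 374, - 360, - 309,-47 , 755,792 ]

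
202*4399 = 888598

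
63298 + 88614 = 151912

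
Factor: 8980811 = 7^1*17^1*163^1*463^1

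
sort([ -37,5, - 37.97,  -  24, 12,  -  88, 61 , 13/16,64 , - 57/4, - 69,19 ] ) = [-88, - 69,-37.97, - 37, - 24,-57/4,  13/16, 5,12, 19, 61, 64]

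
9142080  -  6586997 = 2555083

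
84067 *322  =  27069574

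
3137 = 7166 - 4029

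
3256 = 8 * 407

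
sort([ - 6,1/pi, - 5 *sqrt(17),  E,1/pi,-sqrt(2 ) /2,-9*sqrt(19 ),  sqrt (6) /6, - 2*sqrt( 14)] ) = [ - 9*sqrt ( 19),-5*sqrt ( 17), - 2*sqrt(14), - 6,-sqrt ( 2)/2, 1/pi, 1/pi,sqrt ( 6)/6, E] 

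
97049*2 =194098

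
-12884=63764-76648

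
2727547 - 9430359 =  - 6702812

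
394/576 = 197/288  =  0.68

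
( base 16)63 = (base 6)243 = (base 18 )59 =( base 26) 3l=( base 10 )99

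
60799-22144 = 38655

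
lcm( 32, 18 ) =288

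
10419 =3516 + 6903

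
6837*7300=49910100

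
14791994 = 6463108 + 8328886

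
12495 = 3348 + 9147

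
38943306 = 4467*8718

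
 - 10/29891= - 10/29891 = - 0.00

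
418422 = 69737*6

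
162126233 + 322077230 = 484203463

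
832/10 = 416/5 = 83.20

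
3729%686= 299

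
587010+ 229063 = 816073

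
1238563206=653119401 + 585443805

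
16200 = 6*2700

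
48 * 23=1104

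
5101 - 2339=2762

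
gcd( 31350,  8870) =10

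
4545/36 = 505/4 = 126.25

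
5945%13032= 5945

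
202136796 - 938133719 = -735996923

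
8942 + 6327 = 15269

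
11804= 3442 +8362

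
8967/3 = 2989 =2989.00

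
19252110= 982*19605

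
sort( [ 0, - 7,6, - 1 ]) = [ - 7, - 1,0,6]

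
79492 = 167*476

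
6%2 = 0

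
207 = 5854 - 5647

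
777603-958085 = -180482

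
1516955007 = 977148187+539806820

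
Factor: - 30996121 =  - 13^2* 37^1 * 4957^1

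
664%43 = 19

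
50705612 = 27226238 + 23479374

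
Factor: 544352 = 2^5*17011^1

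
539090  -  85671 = 453419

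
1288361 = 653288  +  635073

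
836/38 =22=22.00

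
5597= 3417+2180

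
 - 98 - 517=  - 615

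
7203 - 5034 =2169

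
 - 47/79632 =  - 1 + 79585/79632 = - 0.00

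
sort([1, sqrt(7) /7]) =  [sqrt( 7)/7, 1 ]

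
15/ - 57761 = -15/57761 = -0.00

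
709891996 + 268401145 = 978293141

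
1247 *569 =709543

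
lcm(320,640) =640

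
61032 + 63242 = 124274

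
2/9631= 2/9631 = 0.00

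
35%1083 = 35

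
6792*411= 2791512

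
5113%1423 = 844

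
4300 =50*86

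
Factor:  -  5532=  - 2^2*3^1*461^1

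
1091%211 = 36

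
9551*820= 7831820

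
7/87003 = 1/12429 = 0.00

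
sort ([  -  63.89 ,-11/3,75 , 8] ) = [ - 63.89, - 11/3,8, 75]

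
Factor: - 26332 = -2^2*29^1 *227^1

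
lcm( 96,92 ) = 2208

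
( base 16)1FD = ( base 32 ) ft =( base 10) 509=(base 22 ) 113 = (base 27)in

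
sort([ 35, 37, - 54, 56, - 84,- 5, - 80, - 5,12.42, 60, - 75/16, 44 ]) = [ - 84, - 80,-54, - 5, - 5,-75/16,12.42,35,37, 44, 56 , 60]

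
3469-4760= - 1291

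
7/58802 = 7/58802=0.00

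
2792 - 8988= - 6196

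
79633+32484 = 112117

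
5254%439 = 425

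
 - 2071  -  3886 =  - 5957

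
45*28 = 1260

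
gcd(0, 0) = 0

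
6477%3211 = 55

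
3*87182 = 261546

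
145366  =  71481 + 73885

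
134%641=134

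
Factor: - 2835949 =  - 199^1*14251^1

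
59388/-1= - 59388/1 = -59388.00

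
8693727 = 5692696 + 3001031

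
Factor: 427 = 7^1*61^1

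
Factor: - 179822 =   -  2^1*47^1 * 1913^1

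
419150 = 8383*50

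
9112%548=344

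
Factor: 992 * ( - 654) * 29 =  - 2^6*3^1*29^1*31^1*109^1 = -18814272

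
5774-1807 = 3967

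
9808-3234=6574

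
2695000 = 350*7700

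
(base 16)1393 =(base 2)1001110010011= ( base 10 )5011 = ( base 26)7aj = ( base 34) 4bd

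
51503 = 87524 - 36021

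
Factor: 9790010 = 2^1*5^1*979001^1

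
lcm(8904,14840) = 44520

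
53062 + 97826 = 150888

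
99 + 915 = 1014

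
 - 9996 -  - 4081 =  - 5915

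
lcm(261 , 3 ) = 261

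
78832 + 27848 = 106680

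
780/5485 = 156/1097 = 0.14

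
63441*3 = 190323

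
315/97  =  315/97 = 3.25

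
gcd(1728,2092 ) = 4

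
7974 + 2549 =10523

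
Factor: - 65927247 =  - 3^1*1229^1*17881^1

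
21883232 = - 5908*(- 3704)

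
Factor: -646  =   - 2^1*17^1 * 19^1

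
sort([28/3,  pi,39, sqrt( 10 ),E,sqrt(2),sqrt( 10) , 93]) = [ sqrt(2 ),E,pi, sqrt(10),sqrt( 10 ),28/3, 39,93]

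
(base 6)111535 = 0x2513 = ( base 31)9R5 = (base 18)1b55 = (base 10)9491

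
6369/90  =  70 + 23/30= 70.77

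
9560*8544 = 81680640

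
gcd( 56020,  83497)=1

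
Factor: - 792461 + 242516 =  - 549945 = -3^2*5^1  *  11^2*101^1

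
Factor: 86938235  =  5^1*17387647^1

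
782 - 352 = 430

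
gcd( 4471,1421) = 1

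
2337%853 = 631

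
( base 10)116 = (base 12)98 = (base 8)164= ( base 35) 3B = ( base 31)3N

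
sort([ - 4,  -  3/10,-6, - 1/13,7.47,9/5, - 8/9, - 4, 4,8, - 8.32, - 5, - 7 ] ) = [ - 8.32,-7, - 6,-5, - 4,-4, - 8/9, - 3/10, - 1/13, 9/5, 4, 7.47,8] 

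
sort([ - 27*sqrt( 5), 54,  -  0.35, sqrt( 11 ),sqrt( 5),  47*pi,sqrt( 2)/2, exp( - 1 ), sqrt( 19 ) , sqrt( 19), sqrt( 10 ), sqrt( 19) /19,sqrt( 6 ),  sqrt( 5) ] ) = [ - 27*sqrt ( 5),-0.35,sqrt( 19) /19, exp(-1),sqrt( 2 )/2, sqrt ( 5) , sqrt( 5), sqrt(6 ),sqrt(10), sqrt( 11 ), sqrt( 19 ),sqrt(19 ),54,47*pi]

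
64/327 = 64/327 =0.20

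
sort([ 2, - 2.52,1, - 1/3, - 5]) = [ - 5, - 2.52 ,-1/3,1,2 ] 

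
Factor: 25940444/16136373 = 2^2*3^( - 1) * 11^( - 1)*167^1*38833^1  *488981^(-1)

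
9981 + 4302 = 14283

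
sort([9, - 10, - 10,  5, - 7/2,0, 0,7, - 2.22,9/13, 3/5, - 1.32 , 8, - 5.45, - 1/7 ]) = [-10, - 10, - 5.45, - 7/2,  -  2.22, - 1.32, - 1/7,0,  0, 3/5,  9/13, 5, 7,8,9 ] 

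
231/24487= 231/24487 = 0.01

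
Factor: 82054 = 2^1 * 7^1* 5861^1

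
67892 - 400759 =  - 332867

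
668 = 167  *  4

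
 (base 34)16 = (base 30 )1A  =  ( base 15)2A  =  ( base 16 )28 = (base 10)40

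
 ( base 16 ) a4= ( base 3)20002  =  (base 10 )164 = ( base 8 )244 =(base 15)AE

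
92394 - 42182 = 50212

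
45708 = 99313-53605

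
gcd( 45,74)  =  1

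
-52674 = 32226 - 84900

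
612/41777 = 612/41777=0.01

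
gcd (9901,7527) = 1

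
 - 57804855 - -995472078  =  937667223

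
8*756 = 6048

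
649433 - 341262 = 308171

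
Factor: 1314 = 2^1 * 3^2*73^1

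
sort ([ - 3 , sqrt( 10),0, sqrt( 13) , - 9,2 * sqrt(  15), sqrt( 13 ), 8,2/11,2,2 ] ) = [-9, - 3,  0, 2/11, 2, 2, sqrt( 10 ),sqrt( 13 ),  sqrt(13), 2*sqrt( 15), 8] 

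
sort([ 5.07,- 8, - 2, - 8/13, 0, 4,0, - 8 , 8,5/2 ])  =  [ - 8, - 8, -2, - 8/13,0,0, 5/2, 4 , 5.07,8 ]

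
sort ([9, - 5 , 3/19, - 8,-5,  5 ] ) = [ - 8,- 5, - 5,  3/19, 5,  9 ] 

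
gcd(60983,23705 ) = 1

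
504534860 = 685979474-181444614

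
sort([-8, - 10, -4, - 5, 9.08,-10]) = [ - 10, - 10,-8, - 5,-4,9.08]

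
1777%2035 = 1777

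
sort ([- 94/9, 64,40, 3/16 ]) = [ - 94/9, 3/16, 40,  64]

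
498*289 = 143922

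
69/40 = 69/40= 1.73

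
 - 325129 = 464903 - 790032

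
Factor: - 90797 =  - 7^2*17^1* 109^1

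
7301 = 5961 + 1340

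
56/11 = 5 + 1/11 = 5.09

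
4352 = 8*544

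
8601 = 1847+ 6754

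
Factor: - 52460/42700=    - 43/35 = -5^( - 1)*7^( - 1)*43^1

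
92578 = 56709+35869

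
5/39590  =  1/7918= 0.00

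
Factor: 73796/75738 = 2^1 * 3^ (  -  1) * 13^(-1)*19^1= 38/39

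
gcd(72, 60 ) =12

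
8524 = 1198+7326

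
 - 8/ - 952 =1/119 = 0.01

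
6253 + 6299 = 12552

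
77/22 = 3+ 1/2= 3.50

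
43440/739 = 43440/739= 58.78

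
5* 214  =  1070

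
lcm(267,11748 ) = 11748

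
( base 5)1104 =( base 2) 10011010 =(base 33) 4m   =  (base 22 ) 70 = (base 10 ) 154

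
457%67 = 55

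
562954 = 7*80422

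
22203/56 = 22203/56 = 396.48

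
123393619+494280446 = 617674065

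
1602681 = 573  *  2797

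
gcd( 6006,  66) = 66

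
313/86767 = 313/86767=0.00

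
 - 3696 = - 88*42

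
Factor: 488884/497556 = 451/459  =  3^ (-3)*11^1*17^( - 1)*41^1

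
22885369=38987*587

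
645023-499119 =145904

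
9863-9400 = 463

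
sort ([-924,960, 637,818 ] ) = [-924, 637, 818, 960]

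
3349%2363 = 986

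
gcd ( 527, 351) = 1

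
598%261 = 76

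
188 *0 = 0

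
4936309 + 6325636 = 11261945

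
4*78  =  312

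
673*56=37688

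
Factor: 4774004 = 2^2*1193501^1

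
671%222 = 5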